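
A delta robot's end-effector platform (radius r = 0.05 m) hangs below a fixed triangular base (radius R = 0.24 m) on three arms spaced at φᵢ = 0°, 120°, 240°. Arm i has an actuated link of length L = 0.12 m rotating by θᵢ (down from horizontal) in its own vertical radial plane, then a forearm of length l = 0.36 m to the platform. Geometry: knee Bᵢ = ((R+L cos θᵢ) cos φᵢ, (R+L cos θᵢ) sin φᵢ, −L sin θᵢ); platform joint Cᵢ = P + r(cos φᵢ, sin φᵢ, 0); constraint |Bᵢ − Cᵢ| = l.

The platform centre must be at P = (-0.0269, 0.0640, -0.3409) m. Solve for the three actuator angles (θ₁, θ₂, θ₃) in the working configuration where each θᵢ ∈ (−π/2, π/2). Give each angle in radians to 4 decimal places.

θ₁ = 1.1345, θ₂ = 0.5239, θ₃ = 1.2223

arm 1 (φ=0.0°): x'=-0.0269, y'=0.0640
  A cos θ + B sin θ = C:  0.2169·cos θ + -0.3409·sin θ = -0.2173
  √(A²+B²)=0.4041;  θ1 = -1.0041+2.1387 ≈ 1.1345
arm 2 (φ=120.0°): x'=0.0689, y'=-0.0087
  e−x'=0.1211;  (l²−L²−(e−x')²−y'²−z²)/2L = -0.0657
  θ2 = atan2(B,A) + arccos(C/0.3618) = 0.5239
arm 3 (φ=240.0°): x'=-0.0420, y'=-0.0553
  e−x'=0.2320;  (l²−L²−(e−x')²−y'²−z²)/2L = -0.2412
  θ3 = atan2(B,A) + arccos(C/0.4123) = 1.2223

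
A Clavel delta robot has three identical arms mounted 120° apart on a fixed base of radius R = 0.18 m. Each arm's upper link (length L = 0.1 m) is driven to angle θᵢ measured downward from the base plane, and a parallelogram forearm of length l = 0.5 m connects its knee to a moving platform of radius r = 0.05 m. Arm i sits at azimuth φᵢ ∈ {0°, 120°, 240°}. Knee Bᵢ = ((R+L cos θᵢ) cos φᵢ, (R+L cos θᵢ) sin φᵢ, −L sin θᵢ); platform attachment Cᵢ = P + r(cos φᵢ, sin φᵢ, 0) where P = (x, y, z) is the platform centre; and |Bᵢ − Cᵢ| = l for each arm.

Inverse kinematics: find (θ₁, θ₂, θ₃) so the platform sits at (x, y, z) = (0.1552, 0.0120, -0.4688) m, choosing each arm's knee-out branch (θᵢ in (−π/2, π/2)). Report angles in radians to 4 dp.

φ1=0.0° → target in arm frame (0.1552, 0.0120)
  e−x'=-0.0252;  (l²−L²−(e−x')²−y'²−z²)/2L = 0.0972
  √(A²+B²)=0.4695;  θ1 = -1.6245+1.3622 ≈ -0.2623
φ2=120.0° → target in arm frame (-0.0672, -0.1404)
  A=0.1972, B=-0.4688, C=(l²−L²−A²−y'²−z²)/(2L)=-0.1919
  θ2 = atan2(B,A) + arccos(C/0.5086) = 0.7851
arm 3 (φ=240.0°): x'=-0.0880, y'=0.1284
  e−x'=0.2180;  (l²−L²−(e−x')²−y'²−z²)/2L = -0.2189
  √(A²+B²)=0.5170;  θ3 = -1.1355+2.0080 ≈ 0.8725

θ₁ = -0.2623, θ₂ = 0.7851, θ₃ = 0.8725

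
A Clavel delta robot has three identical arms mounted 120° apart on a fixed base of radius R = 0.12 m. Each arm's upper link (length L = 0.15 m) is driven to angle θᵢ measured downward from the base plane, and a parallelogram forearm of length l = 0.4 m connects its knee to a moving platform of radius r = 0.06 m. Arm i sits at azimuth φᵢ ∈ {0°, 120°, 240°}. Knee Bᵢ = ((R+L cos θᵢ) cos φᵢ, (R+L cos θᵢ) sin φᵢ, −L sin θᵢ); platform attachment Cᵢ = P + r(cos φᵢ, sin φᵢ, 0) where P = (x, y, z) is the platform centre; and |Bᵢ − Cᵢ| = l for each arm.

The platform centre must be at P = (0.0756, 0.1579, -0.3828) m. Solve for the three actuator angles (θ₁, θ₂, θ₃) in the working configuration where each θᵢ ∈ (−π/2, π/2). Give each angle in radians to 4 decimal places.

θ₁ = 0.2615, θ₂ = 0.1742, θ₃ = 1.0468

arm 1 (φ=0.0°): x'=0.0756, y'=0.1579
  A cos θ + B sin θ = C:  -0.0156·cos θ + -0.3828·sin θ = -0.1140
  γ=atan2(-0.3828,-0.0156)=-1.6115;  ψ=arccos(-0.2977)=1.8730;  θ1=γ+ψ≈0.2615
φ2=120.0° → target in arm frame (0.0989, -0.1444)
  A=-0.0389, B=-0.3828, C=(l²−L²−A²−y'²−z²)/(2L)=-0.1047
  γ=atan2(-0.3828,-0.0389)=-1.6722;  ψ=arccos(-0.2721)=1.8464;  θ2=γ+ψ≈0.1742
arm 3 (φ=240.0°): x'=-0.1745, y'=-0.0135
  A cos θ + B sin θ = C:  0.2345·cos θ + -0.3828·sin θ = -0.2141
  √(A²+B²)=0.4489;  θ3 = -1.0211+2.0679 ≈ 1.0468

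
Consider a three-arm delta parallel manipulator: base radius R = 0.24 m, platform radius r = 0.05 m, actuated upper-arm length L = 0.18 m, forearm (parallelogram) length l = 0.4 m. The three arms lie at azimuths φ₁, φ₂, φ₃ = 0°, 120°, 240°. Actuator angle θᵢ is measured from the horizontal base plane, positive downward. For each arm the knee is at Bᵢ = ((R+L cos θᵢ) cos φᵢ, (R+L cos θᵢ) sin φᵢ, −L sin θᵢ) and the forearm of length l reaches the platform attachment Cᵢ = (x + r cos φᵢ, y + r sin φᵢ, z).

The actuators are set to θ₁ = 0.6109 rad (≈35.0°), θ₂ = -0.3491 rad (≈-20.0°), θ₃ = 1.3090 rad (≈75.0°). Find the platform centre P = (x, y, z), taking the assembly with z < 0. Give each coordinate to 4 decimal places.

arm 1 at φ=0.0°: ρ1 = 0.3374;  O1 = (0.3374, 0.0000, -0.1032)
arm 2 at φ=120.0°: ρ2 = 0.3591;  O2 = (-0.1796, 0.3110, 0.0616)
arm 3 at φ=240.0°: ρ3 = 0.2366;  O3 = (-0.1183, -0.2049, -0.1739)
|O₂|²−|O₁|² = 0.0082;  |O₃|²−|O₁|² = -0.0383
plane₁₂: -1.0340x+0.6221y+0.3296z = 0.0082
Cramer: x(z) = 0.0207+0.0477z;  y(z) = 0.0476-0.4507z
sphere 1 gives Az²+Bz+C=0 with A=1.2054, B=0.1334, C=-0.0467;  B²−4AC=0.2431;  roots -0.2598, 0.1492;  negative root z = -0.2598
x = 0.0083, y = 0.1647

(0.0083, 0.1647, -0.2598)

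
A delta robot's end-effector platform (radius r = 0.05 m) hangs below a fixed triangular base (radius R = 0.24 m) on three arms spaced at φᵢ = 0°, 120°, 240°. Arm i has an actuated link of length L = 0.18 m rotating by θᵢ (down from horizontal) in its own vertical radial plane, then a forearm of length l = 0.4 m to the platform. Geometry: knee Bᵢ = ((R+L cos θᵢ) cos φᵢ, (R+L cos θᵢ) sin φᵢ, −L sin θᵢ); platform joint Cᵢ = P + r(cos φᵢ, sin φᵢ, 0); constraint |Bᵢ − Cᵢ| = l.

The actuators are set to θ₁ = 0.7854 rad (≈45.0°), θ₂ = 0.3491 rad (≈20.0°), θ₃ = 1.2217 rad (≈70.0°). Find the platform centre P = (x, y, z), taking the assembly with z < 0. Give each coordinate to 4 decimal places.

arm 1 at φ=0.0°: (R−r)+L cos θ1 = 0.3173;  centre 1 = (0.3173, 0.0000, -0.1273)
φ2=120.0°: virtual centre (-0.1796, 0.3110, -0.0616), radius l
φ3=240.0°: virtual centre (-0.1258, -0.2179, -0.1691), radius l
|centre ₂|²−|centre ₁|² = 0.0159;  |centre ₃|²−|centre ₁|² = -0.0250
[-0.9937 0.6221 0.1314]·P = 0.0159;  [-0.8861 -0.4357 -0.0837]·P = -0.0250
det = 0.9842;  x = 0.0087+0.0053z,  y = 0.0395+-0.2029z
into |P−centre ₁|² = l²: 1.0412z² + 0.2353z + -0.0470 = 0;  Δ = 0.2513;  z = -0.3537 or 0.1277 → z<0 root = -0.3537
x = 0.0069, y = 0.1113

(0.0069, 0.1113, -0.3537)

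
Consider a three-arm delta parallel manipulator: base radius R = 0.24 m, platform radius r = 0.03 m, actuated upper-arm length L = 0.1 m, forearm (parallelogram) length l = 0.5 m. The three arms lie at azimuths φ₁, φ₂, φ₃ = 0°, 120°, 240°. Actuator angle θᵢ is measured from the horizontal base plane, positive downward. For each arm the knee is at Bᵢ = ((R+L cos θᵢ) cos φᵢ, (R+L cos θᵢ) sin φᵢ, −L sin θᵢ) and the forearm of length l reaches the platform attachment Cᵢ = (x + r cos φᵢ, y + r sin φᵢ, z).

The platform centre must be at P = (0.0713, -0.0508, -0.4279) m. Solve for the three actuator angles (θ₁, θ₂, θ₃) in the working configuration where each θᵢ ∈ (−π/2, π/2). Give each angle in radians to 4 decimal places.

θ₁ = -0.0871, θ₂ = 0.8726, θ₃ = 0.3489

rotate P by −φ1: (0.0713, -0.0508, -0.4279)
  A cos θ + B sin θ = C:  0.1387·cos θ + -0.4279·sin θ = 0.1754
  γ=atan2(-0.4279,0.1387)=-1.2573;  ψ=arccos(0.3900)=1.1702;  θ1=γ+ψ≈-0.0871
rotate P by −φ2: (-0.0796, -0.0363, -0.4279)
  e−x'=0.2896;  (l²−L²−(e−x')²−y'²−z²)/2L = -0.1416
  √(A²+B²)=0.5167;  θ2 = -0.9757+1.8483 ≈ 0.8726
rotate P by −φ3: (0.0083, 0.0871, -0.4279)
  A cos θ + B sin θ = C:  0.2017·cos θ + -0.4279·sin θ = 0.0432
  θ3 = atan2(B,A) + arccos(C/0.4730) = 0.3489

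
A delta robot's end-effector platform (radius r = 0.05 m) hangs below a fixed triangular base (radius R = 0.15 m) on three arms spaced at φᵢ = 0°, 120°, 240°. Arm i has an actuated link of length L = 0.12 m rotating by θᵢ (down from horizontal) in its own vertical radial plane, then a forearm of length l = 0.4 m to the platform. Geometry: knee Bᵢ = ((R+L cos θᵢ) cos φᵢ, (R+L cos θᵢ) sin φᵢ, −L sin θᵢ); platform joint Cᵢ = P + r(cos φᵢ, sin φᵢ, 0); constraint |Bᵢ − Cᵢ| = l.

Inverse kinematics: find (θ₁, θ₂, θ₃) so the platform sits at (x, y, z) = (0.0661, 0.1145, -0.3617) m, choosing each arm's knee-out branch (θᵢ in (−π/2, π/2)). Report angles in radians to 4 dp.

θ₁ = 0.0876, θ₂ = 0.0875, θ₃ = 0.9600

φ1=0.0° → target in arm frame (0.0661, 0.1145)
  A cos θ + B sin θ = C:  0.0339·cos θ + -0.3617·sin θ = 0.0021
  √(A²+B²)=0.3633;  θ1 = -1.4773+1.5649 ≈ 0.0876
arm 2 (φ=120.0°): x'=0.0661, y'=-0.1145
  e−x'=0.0339;  (l²−L²−(e−x')²−y'²−z²)/2L = 0.0021
  θ2 = atan2(B,A) + arccos(C/0.3633) = 0.0875
φ3=240.0° → target in arm frame (-0.1322, 0.0000)
  A=0.2322, B=-0.3617, C=(l²−L²−A²−y'²−z²)/(2L)=-0.1631
  γ=atan2(-0.3617,0.2322)=-1.0001;  ψ=arccos(-0.3795)=1.9601;  θ3=γ+ψ≈0.9600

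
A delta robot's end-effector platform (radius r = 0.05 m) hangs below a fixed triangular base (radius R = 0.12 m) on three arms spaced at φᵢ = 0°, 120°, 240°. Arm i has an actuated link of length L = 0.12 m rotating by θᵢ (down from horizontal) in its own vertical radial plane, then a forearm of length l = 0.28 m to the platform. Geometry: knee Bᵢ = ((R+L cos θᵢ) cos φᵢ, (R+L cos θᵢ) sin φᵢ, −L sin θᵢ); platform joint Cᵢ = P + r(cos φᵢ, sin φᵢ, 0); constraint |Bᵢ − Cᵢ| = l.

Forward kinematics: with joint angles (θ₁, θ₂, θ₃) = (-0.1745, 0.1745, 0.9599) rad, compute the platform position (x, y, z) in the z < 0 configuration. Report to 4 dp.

(0.0796, 0.0805, -0.2244)

arm 1 at φ=0.0°: e+L cos θ1 = 0.1882;  O1 = (0.1882, 0.0000, 0.0208)
O2 = (0.1882·cos120.0°, 0.1882·sin120.0°, -0.0208) = (-0.0941, 0.1630, -0.0208)
O3 = (0.1388·cos240.0°, 0.1388·sin240.0°, -0.0983) = (-0.0694, -0.1202, -0.0983)
subtract pairs → two planes through P
plane₁₂: -0.5645x+0.3259y+-0.0833z = 0.0000
Cramer: x(z) = 0.0074-0.3217z;  y(z) = 0.0128-0.3016z
quadratic in z: (1.1944)z²+(0.0669)z+(-0.0451)=0, √Δ=0.4691 → z ∈ {-0.2244, 0.1684}; z = -0.2244 (taking z<0)
x = 0.0796, y = 0.0805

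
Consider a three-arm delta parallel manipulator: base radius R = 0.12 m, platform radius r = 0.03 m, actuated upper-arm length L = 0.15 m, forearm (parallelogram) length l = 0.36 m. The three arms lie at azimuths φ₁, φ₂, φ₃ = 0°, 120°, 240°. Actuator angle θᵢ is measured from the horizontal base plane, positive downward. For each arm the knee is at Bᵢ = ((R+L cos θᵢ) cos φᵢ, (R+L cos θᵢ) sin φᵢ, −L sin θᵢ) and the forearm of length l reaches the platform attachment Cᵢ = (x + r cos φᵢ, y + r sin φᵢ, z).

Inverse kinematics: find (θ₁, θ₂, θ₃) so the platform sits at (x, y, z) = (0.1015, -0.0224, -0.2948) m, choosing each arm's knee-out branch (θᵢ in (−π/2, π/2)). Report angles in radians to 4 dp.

θ₁ = -0.2618, θ₂ = 0.6105, θ₃ = 0.4360

φ1=0.0° → target in arm frame (0.1015, -0.0224)
  e−x'=-0.0115;  (l²−L²−(e−x')²−y'²−z²)/2L = 0.0652
  γ=atan2(-0.2948,-0.0115)=-1.6098;  ψ=arccos(0.2210)=1.3480;  θ1=γ+ψ≈-0.2618
φ2=120.0° → target in arm frame (-0.0701, -0.0767)
  A cos θ + B sin θ = C:  0.1601·cos θ + -0.2948·sin θ = -0.0378
  √(A²+B²)=0.3355;  θ2 = -1.0732+1.6837 ≈ 0.6105
φ3=240.0° → target in arm frame (-0.0314, 0.0991)
  A=0.1214, B=-0.2948, C=(l²−L²−A²−y'²−z²)/(2L)=-0.0145
  γ=atan2(-0.2948,0.1214)=-1.1803;  ψ=arccos(-0.0455)=1.6163;  θ3=γ+ψ≈0.4360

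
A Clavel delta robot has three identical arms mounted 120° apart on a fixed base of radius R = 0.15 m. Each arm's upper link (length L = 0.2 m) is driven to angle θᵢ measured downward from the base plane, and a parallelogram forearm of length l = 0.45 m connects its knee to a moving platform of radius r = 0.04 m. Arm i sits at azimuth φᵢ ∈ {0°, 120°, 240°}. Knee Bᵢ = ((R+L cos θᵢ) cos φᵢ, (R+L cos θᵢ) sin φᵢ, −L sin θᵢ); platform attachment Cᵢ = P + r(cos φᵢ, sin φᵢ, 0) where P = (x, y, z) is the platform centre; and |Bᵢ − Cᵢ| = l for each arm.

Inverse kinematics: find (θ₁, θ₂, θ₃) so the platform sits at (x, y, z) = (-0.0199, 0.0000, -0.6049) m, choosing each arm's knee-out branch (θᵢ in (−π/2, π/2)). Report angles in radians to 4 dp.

rotate P by −φ1: (-0.0199, 0.0000, -0.6049)
  A cos θ + B sin θ = C:  0.1299·cos θ + -0.6049·sin θ = -0.5507
  θ1 = atan2(B,A) + arccos(C/0.6187) = 1.3091
φ2=120.0° → target in arm frame (0.0099, 0.0172)
  e−x'=0.1000;  (l²−L²−(e−x')²−y'²−z²)/2L = -0.5343
  √(A²+B²)=0.6131;  θ2 = -1.4069+2.6289 ≈ 1.2220
arm 3 (φ=240.0°): x'=0.0100, y'=-0.0172
  e−x'=0.1000;  (l²−L²−(e−x')²−y'²−z²)/2L = -0.5343
  γ=atan2(-0.6049,0.1000)=-1.4069;  ψ=arccos(-0.8714)=2.6289;  θ3=γ+ψ≈1.2220

θ₁ = 1.3091, θ₂ = 1.2220, θ₃ = 1.2220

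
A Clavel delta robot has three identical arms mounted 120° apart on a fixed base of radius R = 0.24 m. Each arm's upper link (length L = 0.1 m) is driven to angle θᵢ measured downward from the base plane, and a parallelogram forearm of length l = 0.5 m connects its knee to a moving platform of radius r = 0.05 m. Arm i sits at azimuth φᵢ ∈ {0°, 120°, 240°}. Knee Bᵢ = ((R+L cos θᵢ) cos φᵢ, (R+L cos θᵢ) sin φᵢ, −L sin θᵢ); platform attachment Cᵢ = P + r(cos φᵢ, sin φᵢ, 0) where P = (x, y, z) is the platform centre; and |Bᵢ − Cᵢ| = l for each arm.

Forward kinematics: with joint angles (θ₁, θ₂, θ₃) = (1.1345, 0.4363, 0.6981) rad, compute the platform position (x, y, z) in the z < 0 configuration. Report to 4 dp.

φ1=0.0°: virtual centre (0.2323, 0.0000, -0.0906), radius l
arm 2 at φ=120.0°: (R−r)+L cos θ2 = 0.2806;  S2 = (-0.1403, 0.2430, -0.0423)
arm 3 at φ=240.0°: (R−r)+L cos θ3 = 0.2666;  S3 = (-0.1333, -0.2309, -0.0643)
eliminate P² terms by subtracting sphere 1 from 2 and 3
plane₁₂: -0.7451x+0.4861y+0.0967z = 0.0184
det = 0.6995;  x = -0.0212+0.1005z,  y = 0.0053+-0.0450z
into |P−S₁|² = l²: 1.0121z² + 0.1298z + -0.1775 = 0;  Δ = 0.7355;  z = -0.4878 or 0.3595 → z<0 root = -0.4878
x = -0.0702, y = 0.0272

(-0.0702, 0.0272, -0.4878)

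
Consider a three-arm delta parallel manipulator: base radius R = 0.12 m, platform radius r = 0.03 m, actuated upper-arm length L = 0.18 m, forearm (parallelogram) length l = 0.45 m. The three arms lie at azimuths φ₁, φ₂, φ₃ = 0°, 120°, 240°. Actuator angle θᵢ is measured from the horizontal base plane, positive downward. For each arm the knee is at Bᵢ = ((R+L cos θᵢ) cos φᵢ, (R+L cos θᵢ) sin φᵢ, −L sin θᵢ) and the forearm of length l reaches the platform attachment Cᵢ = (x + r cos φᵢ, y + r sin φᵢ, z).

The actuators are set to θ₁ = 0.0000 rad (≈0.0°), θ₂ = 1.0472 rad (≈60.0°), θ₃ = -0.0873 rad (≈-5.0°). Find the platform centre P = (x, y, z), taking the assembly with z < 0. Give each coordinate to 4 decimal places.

(0.0977, -0.1940, -0.3677)

arm 1 at φ=0.0°: (R−r)+L cos θ1 = 0.2700;  O1 = (0.2700, 0.0000, 0.0000)
arm 2 at φ=120.0°: (R−r)+L cos θ2 = 0.1800;  O2 = (-0.0900, 0.1559, -0.1559)
φ3=240.0°: virtual centre (-0.1347, -0.2332, 0.0157), radius l
subtract pairs → two planes through P
plane₁₂: -0.7200x+0.3118y+-0.3118z = -0.0162
Cramer: x(z) = 0.0129-0.2306z;  y(z) = -0.0221+0.4674z
quadratic in z: (1.2717)z²+(0.0979)z+(-0.1359)=0, √Δ=0.8372 → z ∈ {-0.3677, 0.2907}; z = -0.3677 (taking z<0)
x = 0.0977, y = -0.1940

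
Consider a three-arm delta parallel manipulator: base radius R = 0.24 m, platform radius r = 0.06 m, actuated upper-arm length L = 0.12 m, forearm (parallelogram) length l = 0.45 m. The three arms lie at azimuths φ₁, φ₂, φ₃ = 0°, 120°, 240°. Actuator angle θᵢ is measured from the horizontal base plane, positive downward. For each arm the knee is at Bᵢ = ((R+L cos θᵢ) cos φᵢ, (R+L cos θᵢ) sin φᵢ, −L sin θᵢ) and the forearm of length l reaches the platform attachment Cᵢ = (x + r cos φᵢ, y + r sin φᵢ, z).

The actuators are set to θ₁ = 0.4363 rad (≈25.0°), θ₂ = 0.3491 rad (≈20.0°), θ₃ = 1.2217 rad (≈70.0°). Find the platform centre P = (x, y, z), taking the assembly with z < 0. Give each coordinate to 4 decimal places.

φ1=0.0°: virtual centre (0.2888, 0.0000, -0.0507), radius l
φ2=120.0°: virtual centre (-0.1464, 0.2535, -0.0410), radius l
arm 3 at φ=240.0°: e+L cos θ3 = 0.2210;  O3 = (-0.1105, -0.1914, -0.1128)
eliminate P² terms by subtracting sphere 1 from 2 and 3
[-0.8703 0.5071 0.0193]·P = 0.0014;  [-0.7986 -0.3829 -0.1241]·P = -0.0244
Cramer: x(z) = 0.0160-0.0752z;  y(z) = 0.0303-0.1672z
sphere 1 gives Az²+Bz+C=0 with A=1.0336, B=0.1323, C=-0.1246;  B²−4AC=0.5327;  roots -0.4171, 0.2891;  negative root z = -0.4171
x = 0.0474, y = 0.1000

(0.0474, 0.1000, -0.4171)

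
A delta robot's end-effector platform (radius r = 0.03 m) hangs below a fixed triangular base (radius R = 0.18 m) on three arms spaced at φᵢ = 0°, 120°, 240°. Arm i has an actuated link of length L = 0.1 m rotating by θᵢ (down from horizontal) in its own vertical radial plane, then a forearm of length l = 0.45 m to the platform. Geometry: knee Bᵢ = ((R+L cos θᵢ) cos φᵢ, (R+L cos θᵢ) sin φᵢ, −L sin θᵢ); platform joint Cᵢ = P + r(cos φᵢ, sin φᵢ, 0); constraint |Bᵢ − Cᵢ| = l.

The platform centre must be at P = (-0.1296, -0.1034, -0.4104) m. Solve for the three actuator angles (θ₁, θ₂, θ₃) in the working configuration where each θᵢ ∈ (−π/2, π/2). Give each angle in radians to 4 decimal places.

arm 1 (φ=0.0°): x'=-0.1296, y'=-0.1034
  A cos θ + B sin θ = C:  0.2796·cos θ + -0.4104·sin θ = -0.3240
  √(A²+B²)=0.4966;  θ1 = -0.9727+2.2815 ≈ 1.3088
rotate P by −φ2: (-0.0247, 0.1639, -0.4104)
  A cos θ + B sin θ = C:  0.1747·cos θ + -0.4104·sin θ = -0.1667
  γ=atan2(-0.4104,0.1747)=-1.1683;  ψ=arccos(-0.3737)=1.9538;  θ2=γ+ψ≈0.7856
φ3=240.0° → target in arm frame (0.1543, -0.0605)
  A=-0.0043, B=-0.4104, C=(l²−L²−A²−y'²−z²)/(2L)=0.1019
  √(A²+B²)=0.4104;  θ3 = -1.5814+1.3198 ≈ -0.2616

θ₁ = 1.3088, θ₂ = 0.7856, θ₃ = -0.2616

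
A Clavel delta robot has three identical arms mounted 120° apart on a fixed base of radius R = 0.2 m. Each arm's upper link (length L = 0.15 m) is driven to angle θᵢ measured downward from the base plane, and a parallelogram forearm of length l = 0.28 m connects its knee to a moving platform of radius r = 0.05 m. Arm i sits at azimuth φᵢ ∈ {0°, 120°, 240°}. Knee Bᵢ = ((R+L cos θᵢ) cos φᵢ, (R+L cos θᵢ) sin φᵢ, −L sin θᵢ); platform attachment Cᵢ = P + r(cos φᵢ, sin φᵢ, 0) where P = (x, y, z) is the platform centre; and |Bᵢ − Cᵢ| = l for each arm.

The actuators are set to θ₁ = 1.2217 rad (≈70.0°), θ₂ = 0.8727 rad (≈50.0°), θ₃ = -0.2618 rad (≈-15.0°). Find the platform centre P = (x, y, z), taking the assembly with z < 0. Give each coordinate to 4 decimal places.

(-0.0721, -0.0600, -0.1471)

φ1=0.0°: virtual centre (0.2013, 0.0000, -0.1410), radius l
arm 2 at φ=120.0°: e+L cos θ2 = 0.2464;  centre 2 = (-0.1232, 0.2134, -0.1149)
arm 3 at φ=240.0°: e+L cos θ3 = 0.2949;  centre 3 = (-0.1474, -0.2554, 0.0388)
|centre ₂|²−|centre ₁|² = 0.0135;  |centre ₃|²−|centre ₁|² = 0.0281
[-0.6490 0.4268 0.0521]·P = 0.0135;  [-0.6975 -0.5108 0.3596]·P = 0.0281
det = 0.6292;  x = -0.0300+0.2862z,  y = -0.0140+0.3131z
sphere 1 gives Az²+Bz+C=0 with A=1.1800, B=0.1408, C=-0.0048;  B²−4AC=0.0426;  roots -0.1471, 0.0278;  negative root z = -0.1471
x = -0.0721, y = -0.0600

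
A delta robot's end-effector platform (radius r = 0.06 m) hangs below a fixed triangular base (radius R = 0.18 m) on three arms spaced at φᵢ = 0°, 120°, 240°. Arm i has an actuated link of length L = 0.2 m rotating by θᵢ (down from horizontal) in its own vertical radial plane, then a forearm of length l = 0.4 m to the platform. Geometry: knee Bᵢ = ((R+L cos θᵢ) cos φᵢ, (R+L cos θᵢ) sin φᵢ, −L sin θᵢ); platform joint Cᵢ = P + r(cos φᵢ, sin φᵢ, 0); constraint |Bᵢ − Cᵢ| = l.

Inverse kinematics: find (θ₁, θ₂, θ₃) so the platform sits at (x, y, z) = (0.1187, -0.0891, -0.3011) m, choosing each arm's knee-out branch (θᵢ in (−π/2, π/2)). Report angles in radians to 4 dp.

θ₁ = -0.1743, θ₂ = 0.9602, θ₃ = 0.3493

rotate P by −φ1: (0.1187, -0.0891, -0.3011)
  A=0.0013, B=-0.3011, C=(l²−L²−A²−y'²−z²)/(2L)=0.0535
  √(A²+B²)=0.3011;  θ1 = -1.5665+1.3922 ≈ -0.1743
arm 2 (φ=120.0°): x'=-0.1365, y'=-0.0582
  e−x'=0.2565;  (l²−L²−(e−x')²−y'²−z²)/2L = -0.0996
  √(A²+B²)=0.3956;  θ2 = -0.8652+1.8254 ≈ 0.9602
arm 3 (φ=240.0°): x'=0.0178, y'=0.1473
  A cos θ + B sin θ = C:  0.1022·cos θ + -0.3011·sin θ = -0.0070
  γ=atan2(-0.3011,0.1022)=-1.2436;  ψ=arccos(-0.0221)=1.5929;  θ3=γ+ψ≈0.3493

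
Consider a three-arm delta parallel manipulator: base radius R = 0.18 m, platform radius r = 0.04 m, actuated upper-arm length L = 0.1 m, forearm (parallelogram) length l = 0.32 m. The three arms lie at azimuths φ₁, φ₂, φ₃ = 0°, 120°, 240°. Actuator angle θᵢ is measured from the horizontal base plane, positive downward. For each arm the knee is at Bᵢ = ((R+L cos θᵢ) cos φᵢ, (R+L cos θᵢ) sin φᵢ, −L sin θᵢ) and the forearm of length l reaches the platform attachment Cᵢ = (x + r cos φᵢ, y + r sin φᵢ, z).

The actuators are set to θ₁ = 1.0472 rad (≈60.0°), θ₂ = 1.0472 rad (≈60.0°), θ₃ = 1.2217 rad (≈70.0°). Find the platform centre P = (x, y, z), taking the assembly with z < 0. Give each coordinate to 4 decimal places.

(0.0089, 0.0154, -0.3500)

φ1=0.0°: virtual centre (0.1900, 0.0000, -0.0866), radius l
arm 2 at φ=120.0°: e+L cos θ2 = 0.1900;  S2 = (-0.0950, 0.1645, -0.0866)
φ3=240.0°: virtual centre (-0.0871, -0.1509, -0.0940), radius l
|S₂|²−|S₁|² = 0.0000;  |S₃|²−|S₁|² = -0.0044
linear system: -0.5700x+0.3291y = 0.0000−0.0000z; -0.5542x+-0.3017y = -0.0044−-0.0147z
det = 0.3544;  x = 0.0041+-0.0137z,  y = 0.0071+-0.0237z
into |P−S₁|² = l²: 1.0007z² + 0.1780z + -0.0603 = 0;  Δ = 0.2730;  z = -0.3500 or 0.1722 → z<0 root = -0.3500
x = 0.0089, y = 0.0154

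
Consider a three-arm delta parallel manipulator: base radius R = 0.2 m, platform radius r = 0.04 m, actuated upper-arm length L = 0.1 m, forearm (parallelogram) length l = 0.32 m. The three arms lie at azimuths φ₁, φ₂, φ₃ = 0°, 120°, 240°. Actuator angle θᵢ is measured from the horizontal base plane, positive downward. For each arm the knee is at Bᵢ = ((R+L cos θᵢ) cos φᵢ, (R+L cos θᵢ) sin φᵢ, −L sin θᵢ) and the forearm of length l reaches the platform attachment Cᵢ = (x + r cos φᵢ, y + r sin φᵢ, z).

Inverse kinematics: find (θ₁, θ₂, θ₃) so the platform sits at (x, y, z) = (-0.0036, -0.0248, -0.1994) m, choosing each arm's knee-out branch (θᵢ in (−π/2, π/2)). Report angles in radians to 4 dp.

arm 1 (φ=0.0°): x'=-0.0036, y'=-0.0248
  A cos θ + B sin θ = C:  0.1636·cos θ + -0.1994·sin θ = 0.1263
  θ1 = atan2(B,A) + arccos(C/0.2579) = 0.1754
arm 2 (φ=120.0°): x'=-0.0197, y'=0.0155
  A cos θ + B sin θ = C:  0.1797·cos θ + -0.1994·sin θ = 0.1006
  √(A²+B²)=0.2684;  θ2 = -0.8374+1.1867 ≈ 0.3493
φ3=240.0° → target in arm frame (0.0233, 0.0093)
  A=0.1367, B=-0.1994, C=(l²−L²−A²−y'²−z²)/(2L)=0.1693
  θ3 = atan2(B,A) + arccos(C/0.2418) = -0.1747

θ₁ = 0.1754, θ₂ = 0.3493, θ₃ = -0.1747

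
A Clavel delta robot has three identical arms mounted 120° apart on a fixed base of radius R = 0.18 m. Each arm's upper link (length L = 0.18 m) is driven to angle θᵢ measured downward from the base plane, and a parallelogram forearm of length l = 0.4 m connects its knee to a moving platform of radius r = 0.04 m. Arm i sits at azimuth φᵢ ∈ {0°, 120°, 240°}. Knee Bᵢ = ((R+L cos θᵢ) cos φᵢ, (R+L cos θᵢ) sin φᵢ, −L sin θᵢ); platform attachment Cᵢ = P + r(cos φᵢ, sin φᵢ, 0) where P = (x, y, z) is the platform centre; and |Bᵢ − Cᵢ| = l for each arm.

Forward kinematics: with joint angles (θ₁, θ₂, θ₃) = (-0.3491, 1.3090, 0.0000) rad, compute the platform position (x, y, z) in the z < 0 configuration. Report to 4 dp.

arm 1 at φ=0.0°: e+L cos θ1 = 0.3091;  S1 = (0.3091, 0.0000, 0.0616)
S2 = (0.1866·cos120.0°, 0.1866·sin120.0°, -0.1739) = (-0.0933, 0.1616, -0.1739)
S3 = (0.3200·cos240.0°, 0.3200·sin240.0°, 0.0000) = (-0.1600, -0.2771, 0.0000)
subtract pairs → two planes through P
[-0.8049 0.3232 -0.4709]·P = -0.0343;  [-0.9383 -0.5543 -0.1231]·P = 0.0030
det = 0.7493;  x = 0.0241+-0.4014z,  y = -0.0462+0.4573z
sphere 1 gives Az²+Bz+C=0 with A=1.3703, B=0.0634, C=-0.0728;  B²−4AC=0.4031;  roots -0.2548, 0.2085;  negative root z = -0.2548
x = 0.1263, y = -0.1628

(0.1263, -0.1628, -0.2548)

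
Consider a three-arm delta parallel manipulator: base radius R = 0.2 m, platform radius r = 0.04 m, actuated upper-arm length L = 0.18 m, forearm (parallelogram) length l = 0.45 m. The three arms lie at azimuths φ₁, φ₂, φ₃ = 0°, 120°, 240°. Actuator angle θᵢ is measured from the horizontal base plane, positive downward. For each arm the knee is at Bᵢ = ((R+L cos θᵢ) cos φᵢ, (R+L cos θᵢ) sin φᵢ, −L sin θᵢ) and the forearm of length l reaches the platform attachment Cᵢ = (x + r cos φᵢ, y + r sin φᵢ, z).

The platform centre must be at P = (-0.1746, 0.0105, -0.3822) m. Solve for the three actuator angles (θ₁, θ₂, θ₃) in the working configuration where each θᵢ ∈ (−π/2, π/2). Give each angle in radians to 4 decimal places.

arm 1 (φ=0.0°): x'=-0.1746, y'=0.0105
  A cos θ + B sin θ = C:  0.3346·cos θ + -0.3822·sin θ = -0.2446
  γ=atan2(-0.3822,0.3346)=-0.8517;  ψ=arccos(-0.4815)=2.0731;  θ1=γ+ψ≈1.2214
φ2=120.0° → target in arm frame (0.0964, 0.1460)
  A cos θ + B sin θ = C:  0.0636·cos θ + -0.3822·sin θ = -0.0037
  γ=atan2(-0.3822,0.0636)=-1.4059;  ψ=arccos(-0.0095)=1.5803;  θ2=γ+ψ≈0.1744
arm 3 (φ=240.0°): x'=0.0782, y'=-0.1565
  A=0.0818, B=-0.3822, C=(l²−L²−A²−y'²−z²)/(2L)=-0.0199
  √(A²+B²)=0.3909;  θ3 = -1.3600+1.6216 ≈ 0.2616

θ₁ = 1.2214, θ₂ = 0.1744, θ₃ = 0.2616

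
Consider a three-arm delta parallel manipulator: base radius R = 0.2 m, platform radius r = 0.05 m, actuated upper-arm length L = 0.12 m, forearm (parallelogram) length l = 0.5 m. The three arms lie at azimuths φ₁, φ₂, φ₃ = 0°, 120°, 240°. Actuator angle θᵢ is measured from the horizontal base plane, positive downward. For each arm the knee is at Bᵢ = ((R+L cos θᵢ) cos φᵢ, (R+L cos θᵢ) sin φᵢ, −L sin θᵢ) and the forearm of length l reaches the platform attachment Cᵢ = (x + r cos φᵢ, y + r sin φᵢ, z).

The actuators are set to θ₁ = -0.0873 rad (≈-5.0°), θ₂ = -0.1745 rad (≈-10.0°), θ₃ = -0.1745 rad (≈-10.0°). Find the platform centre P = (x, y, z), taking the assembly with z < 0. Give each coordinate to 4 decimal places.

φ1=0.0°: virtual centre (0.2695, 0.0000, 0.0105), radius l
φ2=120.0°: virtual centre (-0.1341, 0.2322, 0.0208), radius l
φ3=240.0°: virtual centre (-0.1341, -0.2322, 0.0208), radius l
subtract pairs → two planes through P
linear system: -0.8073x+0.4645y = -0.0004−0.0207z; -0.8073x+-0.4645y = -0.0004−0.0207z
Cramer: x(z) = 0.0005+0.0257z;  y(z) = 0.0000-0.0000z
into |P−O₁|² = l²: 1.0007z² + -0.0348z + -0.1775 = 0;  Δ = 0.7117;  z = -0.4042 or 0.4389 → z<0 root = -0.4042
x = -0.0099, y = 0.0000

(-0.0099, 0.0000, -0.4042)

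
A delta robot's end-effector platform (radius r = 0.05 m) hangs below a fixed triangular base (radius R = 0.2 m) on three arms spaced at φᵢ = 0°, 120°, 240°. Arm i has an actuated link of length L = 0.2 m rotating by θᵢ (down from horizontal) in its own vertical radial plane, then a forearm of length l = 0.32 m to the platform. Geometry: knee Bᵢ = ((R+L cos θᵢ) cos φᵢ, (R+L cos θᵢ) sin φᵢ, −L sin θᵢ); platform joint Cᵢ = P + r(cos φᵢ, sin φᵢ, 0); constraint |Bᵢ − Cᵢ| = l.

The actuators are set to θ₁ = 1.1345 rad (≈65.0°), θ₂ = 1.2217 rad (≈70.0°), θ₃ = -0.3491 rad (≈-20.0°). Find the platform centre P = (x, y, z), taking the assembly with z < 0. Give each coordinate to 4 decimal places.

(-0.0593, -0.1269, -0.1823)

S1 = (0.2345·cos0.0°, 0.2345·sin0.0°, -0.1813) = (0.2345, 0.0000, -0.1813)
S2 = (0.2184·cos120.0°, 0.2184·sin120.0°, -0.1879) = (-0.1092, 0.1891, -0.1879)
arm 3 at φ=240.0°: (R−r)+L cos θ3 = 0.3379;  S3 = (-0.1690, -0.2927, 0.0684)
eliminate P² terms by subtracting sphere 1 from 2 and 3
plane₁₂: -0.6874x+0.3783y+-0.0133z = -0.0048
Cramer: x(z) = -0.0126+0.2559z;  y(z) = -0.0357+0.5003z
into |P−S₁|² = l²: 1.3158z² + 0.2004z + -0.0072 = 0;  Δ = 0.0781;  z = -0.1823 or 0.0301 → z<0 root = -0.1823
x = -0.0593, y = -0.1269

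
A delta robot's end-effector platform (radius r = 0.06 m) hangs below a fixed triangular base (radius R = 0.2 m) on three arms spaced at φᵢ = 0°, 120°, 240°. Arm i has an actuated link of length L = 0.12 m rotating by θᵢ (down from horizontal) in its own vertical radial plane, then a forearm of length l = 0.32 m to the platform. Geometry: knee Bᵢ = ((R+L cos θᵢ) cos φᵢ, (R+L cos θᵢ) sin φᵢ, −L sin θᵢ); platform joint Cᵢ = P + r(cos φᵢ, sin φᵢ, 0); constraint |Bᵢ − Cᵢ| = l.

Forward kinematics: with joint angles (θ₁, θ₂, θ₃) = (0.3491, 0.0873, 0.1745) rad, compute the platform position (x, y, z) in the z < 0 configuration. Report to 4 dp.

(-0.0164, 0.0054, -0.2140)

O1 = (0.2528·cos0.0°, 0.2528·sin0.0°, -0.0410) = (0.2528, 0.0000, -0.0410)
O2 = (0.2595·cos120.0°, 0.2595·sin120.0°, -0.0105) = (-0.1298, 0.2248, -0.0105)
O3 = (0.2582·cos240.0°, 0.2582·sin240.0°, -0.0208) = (-0.1291, -0.2236, -0.0208)
|O₂|²−|O₁|² = 0.0019;  |O₃|²−|O₁|² = 0.0015
plane₁₂: -0.7651x+0.4495y+0.0612z = 0.0019
det = 0.6854;  x = -0.0022+0.0664z,  y = 0.0004+-0.0230z
sphere 1 gives Az²+Bz+C=0 with A=1.0049, B=0.0482, C=-0.0357;  B²−4AC=0.1458;  roots -0.2140, 0.1660;  negative root z = -0.2140
x = -0.0164, y = 0.0054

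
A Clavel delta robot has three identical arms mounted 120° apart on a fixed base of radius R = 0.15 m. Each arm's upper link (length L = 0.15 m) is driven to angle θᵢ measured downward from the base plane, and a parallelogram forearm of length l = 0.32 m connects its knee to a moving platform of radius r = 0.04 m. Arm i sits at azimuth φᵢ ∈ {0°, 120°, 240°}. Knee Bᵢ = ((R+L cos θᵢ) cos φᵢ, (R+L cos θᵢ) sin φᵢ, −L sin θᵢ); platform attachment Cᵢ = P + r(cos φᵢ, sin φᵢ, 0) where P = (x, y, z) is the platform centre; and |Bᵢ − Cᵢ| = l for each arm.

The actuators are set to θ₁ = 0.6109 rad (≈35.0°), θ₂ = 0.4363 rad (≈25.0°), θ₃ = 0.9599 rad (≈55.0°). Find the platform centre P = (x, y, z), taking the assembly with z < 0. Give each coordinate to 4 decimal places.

(0.0142, 0.0636, -0.3109)

arm 1 at φ=0.0°: e+L cos θ1 = 0.2329;  centre 1 = (0.2329, 0.0000, -0.0860)
centre 2 = (0.2459·cos120.0°, 0.2459·sin120.0°, -0.0634) = (-0.1230, 0.2130, -0.0634)
φ3=240.0°: virtual centre (-0.0980, -0.1698, -0.1229), radius l
subtract pairs → two planes through P
plane₁₂: -0.7117x+0.4260y+0.0453z = 0.0029
det = 0.5236;  x = 0.0047+-0.0305z,  y = 0.0147+-0.1574z
quadratic in z: (1.0257)z²+(0.1814)z+(-0.0427)=0, √Δ=0.4563 → z ∈ {-0.3109, 0.1340}; z = -0.3109 (taking z<0)
x = 0.0142, y = 0.0636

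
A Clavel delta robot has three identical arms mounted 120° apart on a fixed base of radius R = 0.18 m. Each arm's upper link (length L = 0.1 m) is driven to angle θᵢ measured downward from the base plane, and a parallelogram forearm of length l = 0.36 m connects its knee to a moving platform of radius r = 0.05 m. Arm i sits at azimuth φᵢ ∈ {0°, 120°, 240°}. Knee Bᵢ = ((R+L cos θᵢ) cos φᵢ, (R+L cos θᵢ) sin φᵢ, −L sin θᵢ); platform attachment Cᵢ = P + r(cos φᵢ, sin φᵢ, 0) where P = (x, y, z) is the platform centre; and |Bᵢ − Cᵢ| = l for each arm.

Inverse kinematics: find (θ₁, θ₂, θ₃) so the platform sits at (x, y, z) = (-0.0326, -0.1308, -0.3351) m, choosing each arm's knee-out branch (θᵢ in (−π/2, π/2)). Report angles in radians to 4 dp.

arm 1 (φ=0.0°): x'=-0.0326, y'=-0.1308
  A cos θ + B sin θ = C:  0.1626·cos θ + -0.3351·sin θ = -0.1812
  θ1 = atan2(B,A) + arccos(C/0.3725) = 0.9598
φ2=120.0° → target in arm frame (-0.0970, 0.0936)
  A cos θ + B sin θ = C:  0.2270·cos θ + -0.3351·sin θ = -0.2649
  √(A²+B²)=0.4047;  θ2 = -0.9754+2.2843 ≈ 1.3088
arm 3 (φ=240.0°): x'=0.1296, y'=0.0372
  A=0.0004, B=-0.3351, C=(l²−L²−A²−y'²−z²)/(2L)=0.0296
  θ3 = atan2(B,A) + arccos(C/0.3351) = -0.0873

θ₁ = 0.9598, θ₂ = 1.3088, θ₃ = -0.0873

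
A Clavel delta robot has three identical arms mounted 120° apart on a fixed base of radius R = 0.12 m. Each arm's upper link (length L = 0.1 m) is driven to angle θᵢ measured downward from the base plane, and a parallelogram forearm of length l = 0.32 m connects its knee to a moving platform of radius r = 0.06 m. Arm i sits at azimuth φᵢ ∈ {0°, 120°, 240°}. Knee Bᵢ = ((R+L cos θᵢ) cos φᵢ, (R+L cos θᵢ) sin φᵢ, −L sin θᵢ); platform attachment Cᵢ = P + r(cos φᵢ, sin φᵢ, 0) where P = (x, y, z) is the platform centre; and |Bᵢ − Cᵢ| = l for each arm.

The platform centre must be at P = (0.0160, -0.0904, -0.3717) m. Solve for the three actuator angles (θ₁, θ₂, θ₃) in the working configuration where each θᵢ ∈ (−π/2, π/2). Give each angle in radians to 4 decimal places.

θ₁ = 0.9603, θ₂ = 1.3966, θ₃ = 0.6980

rotate P by −φ1: (0.0160, -0.0904, -0.3717)
  e−x'=0.0440;  (l²−L²−(e−x')²−y'²−z²)/2L = -0.2793
  √(A²+B²)=0.3743;  θ1 = -1.4530+2.4133 ≈ 0.9603
arm 2 (φ=120.0°): x'=-0.0863, y'=0.0313
  A cos θ + B sin θ = C:  0.1463·cos θ + -0.3717·sin θ = -0.3407
  √(A²+B²)=0.3995;  θ2 = -1.1958+2.5924 ≈ 1.3966
φ3=240.0° → target in arm frame (0.0703, 0.0591)
  A=-0.0103, B=-0.3717, C=(l²−L²−A²−y'²−z²)/(2L)=-0.2468
  γ=atan2(-0.3717,-0.0103)=-1.5985;  ψ=arccos(-0.6636)=2.2965;  θ3=γ+ψ≈0.6980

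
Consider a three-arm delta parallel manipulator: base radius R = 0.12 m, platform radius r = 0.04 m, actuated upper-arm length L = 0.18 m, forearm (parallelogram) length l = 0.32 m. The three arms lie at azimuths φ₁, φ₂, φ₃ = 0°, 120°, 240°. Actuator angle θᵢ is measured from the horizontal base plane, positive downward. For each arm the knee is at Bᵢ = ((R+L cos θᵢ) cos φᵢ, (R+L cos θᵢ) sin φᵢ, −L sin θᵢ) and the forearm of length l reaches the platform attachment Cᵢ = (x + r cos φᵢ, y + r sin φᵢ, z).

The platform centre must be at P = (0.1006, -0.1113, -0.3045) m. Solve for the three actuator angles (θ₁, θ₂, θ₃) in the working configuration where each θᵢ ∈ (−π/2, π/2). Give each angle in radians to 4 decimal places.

arm 1 (φ=0.0°): x'=0.1006, y'=-0.1113
  e−x'=-0.0206;  (l²−L²−(e−x')²−y'²−z²)/2L = -0.0987
  θ1 = atan2(B,A) + arccos(C/0.3052) = 0.2618
φ2=120.0° → target in arm frame (-0.1467, -0.0315)
  A cos θ + B sin θ = C:  0.2267·cos θ + -0.3045·sin θ = -0.2086
  θ2 = atan2(B,A) + arccos(C/0.3796) = 1.2217
rotate P by −φ3: (0.0461, 0.1428, -0.3045)
  e−x'=0.0339;  (l²−L²−(e−x')²−y'²−z²)/2L = -0.1229
  θ3 = atan2(B,A) + arccos(C/0.3064) = 0.5238

θ₁ = 0.2618, θ₂ = 1.2217, θ₃ = 0.5238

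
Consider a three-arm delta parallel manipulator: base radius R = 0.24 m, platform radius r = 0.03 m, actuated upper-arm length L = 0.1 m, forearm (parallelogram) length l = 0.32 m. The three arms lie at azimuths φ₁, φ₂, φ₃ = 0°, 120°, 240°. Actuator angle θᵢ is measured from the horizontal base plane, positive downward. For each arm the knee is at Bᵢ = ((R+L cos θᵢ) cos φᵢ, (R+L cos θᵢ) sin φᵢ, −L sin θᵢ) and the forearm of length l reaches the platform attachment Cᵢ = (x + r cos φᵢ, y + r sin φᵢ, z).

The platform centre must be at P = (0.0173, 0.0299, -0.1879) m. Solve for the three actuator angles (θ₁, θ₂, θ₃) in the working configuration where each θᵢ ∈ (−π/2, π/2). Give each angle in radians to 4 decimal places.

θ₁ = 0.4360, θ₂ = 0.4366, θ₃ = 0.9596

arm 1 (φ=0.0°): x'=0.0173, y'=0.0299
  A cos θ + B sin θ = C:  0.1927·cos θ + -0.1879·sin θ = 0.0953
  θ1 = atan2(B,A) + arccos(C/0.2691) = 0.4360
φ2=120.0° → target in arm frame (0.0172, -0.0299)
  A cos θ + B sin θ = C:  0.1928·cos θ + -0.1879·sin θ = 0.0952
  γ=atan2(-0.1879,0.1928)=-0.7726;  ψ=arccos(0.3537)=1.2093;  θ2=γ+ψ≈0.4366
φ3=240.0° → target in arm frame (-0.0345, 0.0000)
  e−x'=0.2445;  (l²−L²−(e−x')²−y'²−z²)/2L = -0.0135
  θ3 = atan2(B,A) + arccos(C/0.3084) = 0.9596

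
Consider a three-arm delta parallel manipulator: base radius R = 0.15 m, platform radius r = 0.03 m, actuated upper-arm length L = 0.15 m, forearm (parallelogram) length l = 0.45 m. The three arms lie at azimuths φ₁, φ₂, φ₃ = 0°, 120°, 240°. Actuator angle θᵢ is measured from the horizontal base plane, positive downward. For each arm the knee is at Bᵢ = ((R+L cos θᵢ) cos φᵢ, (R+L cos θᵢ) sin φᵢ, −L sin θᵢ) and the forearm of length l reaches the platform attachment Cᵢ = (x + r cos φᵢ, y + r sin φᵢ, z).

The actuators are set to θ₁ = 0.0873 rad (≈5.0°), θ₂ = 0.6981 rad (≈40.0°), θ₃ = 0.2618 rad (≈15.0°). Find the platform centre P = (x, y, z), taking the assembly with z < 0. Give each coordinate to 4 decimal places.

φ1=0.0°: virtual centre (0.2694, 0.0000, -0.0131), radius l
φ2=120.0°: virtual centre (-0.1175, 0.2034, -0.0964), radius l
centre 3 = (0.2649·cos240.0°, 0.2649·sin240.0°, -0.0388) = (-0.1324, -0.2294, -0.0388)
subtract pairs → two planes through P
plane₁₂: -0.7738x+0.4069y+-0.1667z = -0.0083
det = 0.6820;  x = 0.0062+-0.1428z,  y = -0.0085+0.1380z
quadratic in z: (1.0394)z²+(0.0990)z+(-0.1330)=0, √Δ=0.7501 → z ∈ {-0.4085, 0.3132}; z = -0.4085 (taking z<0)
x = 0.0646, y = -0.0649

(0.0646, -0.0649, -0.4085)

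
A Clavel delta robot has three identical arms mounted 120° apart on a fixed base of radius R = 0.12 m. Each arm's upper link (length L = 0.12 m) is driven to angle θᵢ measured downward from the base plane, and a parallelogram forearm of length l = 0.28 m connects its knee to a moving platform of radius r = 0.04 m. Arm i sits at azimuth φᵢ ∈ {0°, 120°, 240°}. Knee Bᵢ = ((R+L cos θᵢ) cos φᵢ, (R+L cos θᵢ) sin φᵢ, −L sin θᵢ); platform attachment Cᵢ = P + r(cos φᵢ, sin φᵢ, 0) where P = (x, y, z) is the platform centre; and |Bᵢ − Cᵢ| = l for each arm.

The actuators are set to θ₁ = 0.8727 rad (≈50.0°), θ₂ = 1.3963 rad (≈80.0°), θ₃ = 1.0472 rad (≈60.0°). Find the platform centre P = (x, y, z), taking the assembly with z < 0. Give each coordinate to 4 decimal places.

(0.0473, -0.0431, -0.3459)

O1 = (0.1571·cos0.0°, 0.1571·sin0.0°, -0.0919) = (0.1571, 0.0000, -0.0919)
O2 = (0.1008·cos120.0°, 0.1008·sin120.0°, -0.1182) = (-0.0504, 0.0873, -0.1182)
arm 3 at φ=240.0°: (R−r)+L cos θ3 = 0.1400;  O3 = (-0.0700, -0.1212, -0.1039)
subtract pairs → two planes through P
plane₁₂: -0.4151x+0.1746y+-0.0525z = -0.0090
det = 0.1800;  x = 0.0148+-0.0940z,  y = -0.0164+0.0772z
quadratic in z: (1.0148)z²+(0.2081)z+(-0.0494)=0, √Δ=0.4939 → z ∈ {-0.3459, 0.1408}; z = -0.3459 (taking z<0)
x = 0.0473, y = -0.0431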